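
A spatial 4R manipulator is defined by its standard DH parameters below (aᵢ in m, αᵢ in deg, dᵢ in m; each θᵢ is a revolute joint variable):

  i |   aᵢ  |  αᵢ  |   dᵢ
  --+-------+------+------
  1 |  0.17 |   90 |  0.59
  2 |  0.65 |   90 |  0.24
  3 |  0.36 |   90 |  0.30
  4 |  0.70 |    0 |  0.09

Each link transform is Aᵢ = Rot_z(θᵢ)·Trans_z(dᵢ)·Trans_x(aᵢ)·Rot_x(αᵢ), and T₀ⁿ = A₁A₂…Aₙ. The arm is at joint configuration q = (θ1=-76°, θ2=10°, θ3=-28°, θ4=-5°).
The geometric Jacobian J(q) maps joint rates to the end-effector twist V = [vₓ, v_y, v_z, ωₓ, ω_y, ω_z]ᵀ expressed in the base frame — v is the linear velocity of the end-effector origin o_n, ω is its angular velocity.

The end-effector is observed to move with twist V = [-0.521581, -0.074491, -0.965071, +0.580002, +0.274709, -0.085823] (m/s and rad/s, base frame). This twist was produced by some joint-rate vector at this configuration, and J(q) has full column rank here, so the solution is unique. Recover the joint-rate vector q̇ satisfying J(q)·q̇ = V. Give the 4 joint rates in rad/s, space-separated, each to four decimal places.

o_n = [0.7443, -1.5968, 0.6223]
J₁: ẑ×o_n = [1.5968, 0.7443, -0.0000], ω = ẑ
J2: z=[-0.9703, -0.2419, 0.0000] o=[0.0411, -0.1650, 0.5900] → [-0.0078, 0.0313, 1.5594, -0.9703, -0.2419, 0.0000]
J3: z=[0.0420, -0.1685, -0.9848] o=[-0.0369, -0.8441, 0.7029] → [-0.7276, -0.7659, 0.1000, 0.0420, -0.1685, -0.9848]
J4: z=[0.7449, 0.6622, -0.0815] o=[0.2154, -1.1575, 0.4626] → [0.0699, -0.1620, -0.6774, 0.7449, 0.6622, -0.0815]
q̇ = J⁺·V = [-0.5530, -0.5480, -0.4820, 0.0920]

-0.5530 -0.5480 -0.4820 0.0920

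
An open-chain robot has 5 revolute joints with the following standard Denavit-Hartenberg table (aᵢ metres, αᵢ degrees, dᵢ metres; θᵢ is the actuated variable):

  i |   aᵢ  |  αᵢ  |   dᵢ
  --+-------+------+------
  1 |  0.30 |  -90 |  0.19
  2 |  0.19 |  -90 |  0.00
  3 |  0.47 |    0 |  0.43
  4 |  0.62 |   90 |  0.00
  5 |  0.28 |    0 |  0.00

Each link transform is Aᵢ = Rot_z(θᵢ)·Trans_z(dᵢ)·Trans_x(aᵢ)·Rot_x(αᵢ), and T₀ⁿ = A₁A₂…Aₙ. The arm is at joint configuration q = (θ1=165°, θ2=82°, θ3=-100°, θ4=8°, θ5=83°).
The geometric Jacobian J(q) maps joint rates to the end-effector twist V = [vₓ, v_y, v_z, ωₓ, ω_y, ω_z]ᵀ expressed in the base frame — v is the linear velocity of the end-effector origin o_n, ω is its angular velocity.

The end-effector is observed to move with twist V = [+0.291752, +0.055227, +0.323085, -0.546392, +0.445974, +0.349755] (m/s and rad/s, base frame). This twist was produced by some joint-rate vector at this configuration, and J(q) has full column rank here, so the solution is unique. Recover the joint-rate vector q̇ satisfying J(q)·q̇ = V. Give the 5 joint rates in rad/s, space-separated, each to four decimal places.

0.2200 -0.2880 -0.2140 -0.4410 0.0390

o_n = [0.0869, -1.1792, 0.0068]
J₁: ẑ×o_n = [1.1792, 0.0869, -0.0000], ω = ẑ
J2: z=[-0.2588, -0.9659, 0.0000] o=[-0.2898, 0.0776, 0.1900] → [0.1770, -0.0474, 0.6891, -0.2588, -0.9659, 0.0000]
J3: z=[0.9565, -0.2563, -0.1392] o=[-0.3153, 0.0845, 0.0018] → [-0.1771, -0.0607, -1.1057, 0.9565, -0.2563, -0.1392]
J4: z=[0.9565, -0.2563, -0.1392] o=[-0.0128, -0.4757, 0.0228] → [-0.0938, 0.0015, -0.6474, 0.9565, -0.2563, -0.1392]
J5: z=[0.1434, -0.0023, 0.9897] o=[-0.1703, -1.0750, 0.0443] → [0.1032, 0.2599, -0.0144, 0.1434, -0.0023, 0.9897]
q̇ = J⁺·V = [0.2200, -0.2880, -0.2140, -0.4410, 0.0390]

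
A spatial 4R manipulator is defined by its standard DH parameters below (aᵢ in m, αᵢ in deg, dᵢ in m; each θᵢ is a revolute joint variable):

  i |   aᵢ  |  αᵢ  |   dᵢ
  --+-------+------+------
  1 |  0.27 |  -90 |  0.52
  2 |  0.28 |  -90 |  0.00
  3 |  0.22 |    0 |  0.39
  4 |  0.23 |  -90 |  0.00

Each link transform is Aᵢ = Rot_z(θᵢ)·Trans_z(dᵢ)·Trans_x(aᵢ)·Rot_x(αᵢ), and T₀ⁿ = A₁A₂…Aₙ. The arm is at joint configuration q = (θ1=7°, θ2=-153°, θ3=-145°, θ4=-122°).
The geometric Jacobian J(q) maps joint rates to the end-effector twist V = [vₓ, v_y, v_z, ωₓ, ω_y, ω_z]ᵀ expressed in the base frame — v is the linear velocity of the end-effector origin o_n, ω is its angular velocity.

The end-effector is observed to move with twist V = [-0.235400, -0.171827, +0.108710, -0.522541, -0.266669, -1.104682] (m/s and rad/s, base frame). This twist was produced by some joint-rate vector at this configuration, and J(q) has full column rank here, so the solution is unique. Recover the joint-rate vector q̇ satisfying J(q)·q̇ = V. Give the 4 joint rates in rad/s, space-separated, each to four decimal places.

-0.0230 -0.2010 -0.6590 -0.5550

o_n = [0.3787, -0.0578, 0.9073]
J₁: ẑ×o_n = [0.0578, 0.3787, -0.0000], ω = ẑ
J2: z=[-0.1219, 0.9925, 0.0000] o=[0.2680, 0.0329, 0.5200] → [0.3844, 0.0472, -0.0989, -0.1219, 0.9925, 0.0000]
J3: z=[0.4506, 0.0553, 0.8910] o=[0.0204, 0.0025, 0.6471] → [0.0681, 0.2021, -0.0470, 0.4506, 0.0553, 0.8910]
J4: z=[0.4506, 0.0553, 0.8910] o=[0.3401, 0.1689, 0.9128] → [0.2017, 0.0369, -0.1043, 0.4506, 0.0553, 0.8910]
q̇ = J⁺·V = [-0.0230, -0.2010, -0.6590, -0.5550]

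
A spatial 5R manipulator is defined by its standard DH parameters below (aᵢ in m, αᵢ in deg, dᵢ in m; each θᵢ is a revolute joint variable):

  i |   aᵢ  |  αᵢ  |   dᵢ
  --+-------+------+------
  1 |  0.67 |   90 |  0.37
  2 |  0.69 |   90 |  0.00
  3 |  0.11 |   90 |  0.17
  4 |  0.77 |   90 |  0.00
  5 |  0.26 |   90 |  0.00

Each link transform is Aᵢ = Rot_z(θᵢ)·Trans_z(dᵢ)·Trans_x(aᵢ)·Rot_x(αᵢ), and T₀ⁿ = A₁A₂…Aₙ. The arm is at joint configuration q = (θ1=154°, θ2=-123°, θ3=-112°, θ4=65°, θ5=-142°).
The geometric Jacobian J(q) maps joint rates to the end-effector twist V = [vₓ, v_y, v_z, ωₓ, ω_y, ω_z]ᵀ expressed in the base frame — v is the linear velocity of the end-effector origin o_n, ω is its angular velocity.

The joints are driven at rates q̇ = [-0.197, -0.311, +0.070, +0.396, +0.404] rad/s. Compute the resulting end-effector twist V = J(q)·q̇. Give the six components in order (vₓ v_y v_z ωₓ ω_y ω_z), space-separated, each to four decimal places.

0.2260 -0.0253 0.2392 -0.5429 -0.2939 0.1711

o_n = [0.0904, -0.4707, 0.1480]
J₁: ẑ×o_n = [0.4707, 0.0904, -0.0000], ω = ẑ
J2: z=[0.4384, 0.8988, 0.0000] o=[-0.6022, 0.2937, 0.3700] → [-0.1996, 0.0973, -0.9576, 0.4384, 0.8988, 0.0000]
J3: z=[0.7538, -0.3676, 0.5446] o=[-0.2644, 0.1290, -0.2087] → [0.1955, -0.0756, -0.3215, 0.7538, -0.3676, 0.5446]
J4: z=[-0.2897, 0.5581, 0.7776] o=[-0.2012, -0.0154, -0.0815] → [0.4821, 0.2932, -0.0308, -0.2897, 0.5581, 0.7776]
J5: z=[-0.8531, -0.5188, 0.0546] o=[0.1329, -0.5140, 0.4008] → [0.1288, -0.2180, -0.0591, -0.8531, -0.5188, 0.0546]
V = J·q̇ = [0.2260, -0.0253, 0.2392, -0.5429, -0.2939, 0.1711]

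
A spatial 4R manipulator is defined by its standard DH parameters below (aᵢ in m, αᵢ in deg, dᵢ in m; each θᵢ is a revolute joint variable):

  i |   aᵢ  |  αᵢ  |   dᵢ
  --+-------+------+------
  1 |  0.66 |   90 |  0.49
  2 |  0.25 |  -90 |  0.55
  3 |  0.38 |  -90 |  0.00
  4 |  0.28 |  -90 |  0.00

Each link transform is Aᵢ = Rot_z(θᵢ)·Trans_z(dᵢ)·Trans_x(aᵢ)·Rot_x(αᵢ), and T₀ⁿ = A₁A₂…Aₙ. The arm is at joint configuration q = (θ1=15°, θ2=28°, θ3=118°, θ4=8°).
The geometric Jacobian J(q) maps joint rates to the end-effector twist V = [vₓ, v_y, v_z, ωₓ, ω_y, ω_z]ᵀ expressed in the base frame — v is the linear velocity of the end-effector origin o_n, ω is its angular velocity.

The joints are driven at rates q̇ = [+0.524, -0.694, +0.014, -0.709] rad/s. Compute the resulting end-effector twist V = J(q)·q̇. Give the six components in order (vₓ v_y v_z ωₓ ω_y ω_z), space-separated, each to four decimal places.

-0.2542 0.2926 0.1869 0.2618 1.1332 0.8303

o_n = [0.5974, 0.1915, 0.4281]
J₁: ẑ×o_n = [-0.1915, 0.5974, 0.0000], ω = ẑ
J2: z=[0.2588, -0.9659, 0.0000] o=[0.6375, 0.1708, 0.4900] → [0.0598, 0.0160, -0.0334, 0.2588, -0.9659, 0.0000]
J3: z=[-0.4535, -0.1215, 0.8829] o=[0.9931, -0.3033, 0.6074] → [-0.4151, -0.4307, -0.2725, -0.4535, -0.1215, 0.8829]
J4: z=[-0.6315, -0.6552, -0.4145] o=[0.7541, -0.0200, 0.5236] → [0.1502, 0.0046, -0.2362, -0.6315, -0.6552, -0.4145]
V = J·q̇ = [-0.2542, 0.2926, 0.1869, 0.2618, 1.1332, 0.8303]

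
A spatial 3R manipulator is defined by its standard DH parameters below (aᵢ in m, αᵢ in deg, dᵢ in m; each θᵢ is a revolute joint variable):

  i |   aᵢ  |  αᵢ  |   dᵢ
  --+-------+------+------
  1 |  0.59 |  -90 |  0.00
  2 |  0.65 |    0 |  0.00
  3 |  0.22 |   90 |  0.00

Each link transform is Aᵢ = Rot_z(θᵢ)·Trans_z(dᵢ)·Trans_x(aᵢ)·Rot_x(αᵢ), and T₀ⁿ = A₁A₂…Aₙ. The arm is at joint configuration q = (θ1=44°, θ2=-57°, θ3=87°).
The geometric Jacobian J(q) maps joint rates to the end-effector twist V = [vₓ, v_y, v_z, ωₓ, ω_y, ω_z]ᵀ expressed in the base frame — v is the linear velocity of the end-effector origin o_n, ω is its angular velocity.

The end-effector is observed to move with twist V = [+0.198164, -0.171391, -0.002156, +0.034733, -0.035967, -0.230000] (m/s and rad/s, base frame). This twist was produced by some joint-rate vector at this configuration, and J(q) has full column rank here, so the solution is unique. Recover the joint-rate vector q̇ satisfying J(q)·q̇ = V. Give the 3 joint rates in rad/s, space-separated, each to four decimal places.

o_n = [0.8161, 0.7881, 0.4351]
J₁: ẑ×o_n = [-0.7881, 0.8161, 0.0000], ω = ẑ
J2: z=[-0.6947, 0.7193, 0.0000] o=[0.4244, 0.4098, 0.0000] → [0.3130, 0.3023, -0.5445, -0.6947, 0.7193, 0.0000]
J3: z=[-0.6947, 0.7193, 0.0000] o=[0.6791, 0.6558, 0.5451] → [-0.0791, -0.0764, -0.1905, -0.6947, 0.7193, 0.0000]
q̇ = J⁺·V = [-0.2300, 0.0330, -0.0830]

-0.2300 0.0330 -0.0830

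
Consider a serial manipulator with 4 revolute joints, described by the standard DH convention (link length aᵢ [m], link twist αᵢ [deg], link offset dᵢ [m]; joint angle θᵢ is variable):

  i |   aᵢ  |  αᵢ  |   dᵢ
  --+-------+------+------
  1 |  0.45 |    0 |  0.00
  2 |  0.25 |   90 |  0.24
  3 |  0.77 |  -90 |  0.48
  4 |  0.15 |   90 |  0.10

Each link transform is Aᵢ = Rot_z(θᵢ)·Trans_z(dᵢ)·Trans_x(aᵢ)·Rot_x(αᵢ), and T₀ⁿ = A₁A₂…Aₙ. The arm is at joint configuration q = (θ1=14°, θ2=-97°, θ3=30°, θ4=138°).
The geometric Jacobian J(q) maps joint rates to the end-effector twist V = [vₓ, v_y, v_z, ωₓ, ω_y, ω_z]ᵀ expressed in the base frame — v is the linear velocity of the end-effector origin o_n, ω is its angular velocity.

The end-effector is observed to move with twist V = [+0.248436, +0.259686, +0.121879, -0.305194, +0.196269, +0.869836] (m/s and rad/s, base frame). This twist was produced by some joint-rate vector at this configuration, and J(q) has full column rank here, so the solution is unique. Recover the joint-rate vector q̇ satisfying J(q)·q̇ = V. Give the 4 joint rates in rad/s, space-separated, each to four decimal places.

o_n = [0.1537, -0.7020, 0.6559]
J₁: ẑ×o_n = [0.7020, 0.1537, -0.0000], ω = ẑ
J2: z=[0.0000, 0.0000, 1.0000] o=[0.4366, 0.1089, 0.0000] → [0.8108, -0.2829, 0.0000, 0.0000, 0.0000, 1.0000]
J3: z=[-0.9925, -0.1219, 0.0000] o=[0.4671, -0.1393, 0.2400] → [-0.0507, 0.4128, 0.5203, -0.9925, -0.1219, 0.0000]
J4: z=[-0.0609, 0.4963, 0.8660] o=[0.0719, -0.8596, 0.6250] → [-0.1212, 0.0727, -0.0502, -0.0609, 0.4963, 0.8660]
q̇ = J⁺·V = [0.5570, -0.0890, 0.2790, 0.4640]

0.5570 -0.0890 0.2790 0.4640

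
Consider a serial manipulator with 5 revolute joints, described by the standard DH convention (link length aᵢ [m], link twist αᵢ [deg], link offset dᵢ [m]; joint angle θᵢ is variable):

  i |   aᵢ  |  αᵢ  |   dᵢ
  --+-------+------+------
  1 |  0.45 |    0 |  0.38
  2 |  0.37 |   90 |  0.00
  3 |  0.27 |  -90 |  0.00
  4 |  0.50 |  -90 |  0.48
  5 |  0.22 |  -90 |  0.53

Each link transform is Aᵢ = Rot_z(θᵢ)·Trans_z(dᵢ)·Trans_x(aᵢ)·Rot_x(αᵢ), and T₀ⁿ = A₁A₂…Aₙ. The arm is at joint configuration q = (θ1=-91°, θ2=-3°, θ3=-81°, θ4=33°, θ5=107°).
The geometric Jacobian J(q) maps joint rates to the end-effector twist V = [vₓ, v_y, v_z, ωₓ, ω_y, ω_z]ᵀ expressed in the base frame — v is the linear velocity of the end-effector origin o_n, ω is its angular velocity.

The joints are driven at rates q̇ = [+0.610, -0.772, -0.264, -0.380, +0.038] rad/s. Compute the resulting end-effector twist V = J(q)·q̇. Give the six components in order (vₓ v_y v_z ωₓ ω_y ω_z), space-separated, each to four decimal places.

o_n = [0.6241, -1.1863, 0.0797]
J₁: ẑ×o_n = [1.1863, 0.6241, -0.0000], ω = ẑ
J2: z=[0.0000, 0.0000, 1.0000] o=[-0.0079, -0.4499, 0.3800] → [0.7364, 0.6320, -0.0000, 0.0000, 0.0000, 1.0000]
J3: z=[-0.9976, 0.0698, 0.0000] o=[-0.0337, -0.8190, 0.3800] → [-0.0209, -0.2996, 0.3205, -0.9976, 0.0698, 0.0000]
J4: z=[-0.0689, -0.9853, 0.1564] o=[-0.0366, -0.8612, 0.1133] → [0.0840, 0.1010, 0.6734, -0.0689, -0.9853, 0.1564]
J5: z=[0.8426, 0.0265, 0.5379] o=[0.1974, -1.4185, -0.2258] → [-0.1168, -0.0278, 0.1843, 0.8426, 0.0265, 0.5379]
V = J·q̇ = [0.1243, -0.0675, -0.3335, 0.3216, 0.3570, -0.2010]

0.1243 -0.0675 -0.3335 0.3216 0.3570 -0.2010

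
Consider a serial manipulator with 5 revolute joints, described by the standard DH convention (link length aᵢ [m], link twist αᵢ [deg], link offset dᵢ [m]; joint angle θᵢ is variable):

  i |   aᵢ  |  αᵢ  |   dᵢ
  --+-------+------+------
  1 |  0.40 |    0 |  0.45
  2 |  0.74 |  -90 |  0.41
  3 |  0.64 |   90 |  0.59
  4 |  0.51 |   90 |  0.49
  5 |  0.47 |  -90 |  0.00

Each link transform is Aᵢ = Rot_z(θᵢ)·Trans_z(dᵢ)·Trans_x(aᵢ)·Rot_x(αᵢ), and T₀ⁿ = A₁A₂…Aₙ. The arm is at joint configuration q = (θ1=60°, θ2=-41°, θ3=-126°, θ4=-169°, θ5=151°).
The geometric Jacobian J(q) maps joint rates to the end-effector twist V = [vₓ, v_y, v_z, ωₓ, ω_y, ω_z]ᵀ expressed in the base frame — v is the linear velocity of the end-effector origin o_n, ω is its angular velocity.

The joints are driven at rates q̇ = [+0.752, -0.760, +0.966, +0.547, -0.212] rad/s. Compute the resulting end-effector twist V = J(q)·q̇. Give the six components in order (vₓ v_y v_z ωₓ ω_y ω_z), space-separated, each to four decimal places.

o_n = [-0.1371, 0.8344, 0.8773]
J₁: ẑ×o_n = [-0.8344, -0.1371, 0.0000], ω = ẑ
J2: z=[0.0000, 0.0000, 1.0000] o=[0.2000, 0.3464, 0.4500] → [-0.4880, -0.3371, 0.0000, 0.0000, 0.0000, 1.0000]
J3: z=[-0.3256, 0.9455, 0.0000] o=[0.8997, 0.5873, 0.8600] → [0.0163, 0.0056, 0.8999, -0.3256, 0.9455, 0.0000]
J4: z=[-0.7649, -0.2634, -0.5878] o=[0.3519, 1.0227, 1.3778] → [0.0211, -0.0954, 0.0153, -0.7649, -0.2634, -0.5878]
J5: z=[-0.2135, 0.9647, -0.1544] o=[0.2870, 0.8974, 0.6847] → [0.1760, 0.1066, 0.4226, -0.2135, 0.9647, -0.1544]
V = J·q̇ = [-0.2666, 0.0837, 0.7880, -0.6877, 0.5648, -0.2968]

-0.2666 0.0837 0.7880 -0.6877 0.5648 -0.2968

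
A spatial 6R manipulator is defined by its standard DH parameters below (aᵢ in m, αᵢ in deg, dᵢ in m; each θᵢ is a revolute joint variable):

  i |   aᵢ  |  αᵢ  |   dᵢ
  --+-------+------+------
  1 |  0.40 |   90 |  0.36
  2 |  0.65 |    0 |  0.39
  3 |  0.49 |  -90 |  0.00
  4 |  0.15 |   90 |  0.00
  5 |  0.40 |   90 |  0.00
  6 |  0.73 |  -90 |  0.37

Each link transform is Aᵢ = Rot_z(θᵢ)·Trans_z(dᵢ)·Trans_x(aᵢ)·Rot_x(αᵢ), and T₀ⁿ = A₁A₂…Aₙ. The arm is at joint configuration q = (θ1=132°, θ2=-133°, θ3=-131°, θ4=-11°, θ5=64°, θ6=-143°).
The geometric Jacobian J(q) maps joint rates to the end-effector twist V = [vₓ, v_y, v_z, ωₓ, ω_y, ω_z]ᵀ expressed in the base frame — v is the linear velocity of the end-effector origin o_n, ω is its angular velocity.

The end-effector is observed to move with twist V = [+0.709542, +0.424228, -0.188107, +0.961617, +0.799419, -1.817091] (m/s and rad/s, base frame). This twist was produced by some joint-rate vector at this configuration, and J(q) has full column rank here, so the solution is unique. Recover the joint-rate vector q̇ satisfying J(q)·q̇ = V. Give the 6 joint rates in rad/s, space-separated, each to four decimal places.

o_n = [-0.0943, 0.1578, 0.8822]
J₁: ẑ×o_n = [-0.1578, -0.0943, 0.0000], ω = ẑ
J2: z=[0.7431, 0.6691, 0.0000] o=[-0.2677, 0.2973, 0.3600] → [0.3494, -0.3881, -0.2197, 0.7431, 0.6691, 0.0000]
J3: z=[0.7431, 0.6691, 0.0000] o=[0.3188, 0.2288, -0.1154] → [0.6675, -0.7414, 0.2236, 0.7431, 0.6691, 0.0000]
J4: z=[0.6655, -0.7391, -0.1045] o=[0.3531, 0.1907, 0.3719] → [-0.3806, -0.2928, -0.3525, 0.6655, -0.7391, -0.1045]
J5: z=[0.7161, 0.6717, -0.1898] o=[0.3846, 0.1984, 0.5184] → [0.2367, -0.1697, 0.2925, 0.7161, 0.6717, -0.1898]
J6: z=[-0.1026, 0.3702, 0.9233] o=[0.6608, -0.0583, 0.6520] → [-0.1142, -0.6735, 0.2574, -0.1026, 0.3702, 0.9233]
q̇ = J⁺·V = [-0.8710, 0.9130, -0.1580, -0.2540, 0.6640, -0.9170]

-0.8710 0.9130 -0.1580 -0.2540 0.6640 -0.9170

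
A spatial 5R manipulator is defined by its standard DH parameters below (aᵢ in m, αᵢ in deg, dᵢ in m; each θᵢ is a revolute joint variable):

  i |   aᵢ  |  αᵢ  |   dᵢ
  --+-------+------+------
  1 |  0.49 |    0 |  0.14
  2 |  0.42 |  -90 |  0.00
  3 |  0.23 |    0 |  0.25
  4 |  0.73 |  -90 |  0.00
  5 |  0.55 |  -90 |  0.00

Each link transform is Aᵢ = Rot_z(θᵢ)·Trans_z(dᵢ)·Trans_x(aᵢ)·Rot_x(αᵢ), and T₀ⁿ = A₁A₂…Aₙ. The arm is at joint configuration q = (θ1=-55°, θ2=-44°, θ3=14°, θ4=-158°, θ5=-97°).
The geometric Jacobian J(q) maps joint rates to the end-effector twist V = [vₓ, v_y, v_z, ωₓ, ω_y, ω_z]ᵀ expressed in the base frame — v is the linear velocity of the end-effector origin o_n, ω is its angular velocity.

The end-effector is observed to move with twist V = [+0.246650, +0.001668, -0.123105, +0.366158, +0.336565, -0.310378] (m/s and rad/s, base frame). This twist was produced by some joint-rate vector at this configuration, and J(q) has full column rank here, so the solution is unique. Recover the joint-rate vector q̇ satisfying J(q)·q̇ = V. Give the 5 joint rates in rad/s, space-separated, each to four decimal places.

o_n = [1.0504, -0.6314, 0.4740]
J₁: ẑ×o_n = [0.6314, 1.0504, -0.0000], ω = ẑ
J2: z=[0.0000, 0.0000, 1.0000] o=[0.2811, -0.4014, 0.1400] → [0.2300, 0.7694, -0.0000, 0.0000, 0.0000, 1.0000]
J3: z=[0.9877, -0.1564, 0.0000] o=[0.2153, -0.8162, 0.1400] → [-0.0523, -0.3299, 0.3132, 0.9877, -0.1564, 0.0000]
J4: z=[0.9877, -0.1564, 0.0000] o=[0.4274, -1.0757, 0.0844] → [-0.0610, -0.3849, 0.5364, 0.9877, -0.1564, 0.0000]
J5: z=[-0.0919, -0.5805, 0.8090] o=[0.5197, -0.4924, 0.5134] → [0.1353, 0.4257, 0.3209, -0.0919, -0.5805, 0.8090]
q̇ = J⁺·V = [0.7480, -0.5220, 0.3410, -0.0320, -0.6630]

0.7480 -0.5220 0.3410 -0.0320 -0.6630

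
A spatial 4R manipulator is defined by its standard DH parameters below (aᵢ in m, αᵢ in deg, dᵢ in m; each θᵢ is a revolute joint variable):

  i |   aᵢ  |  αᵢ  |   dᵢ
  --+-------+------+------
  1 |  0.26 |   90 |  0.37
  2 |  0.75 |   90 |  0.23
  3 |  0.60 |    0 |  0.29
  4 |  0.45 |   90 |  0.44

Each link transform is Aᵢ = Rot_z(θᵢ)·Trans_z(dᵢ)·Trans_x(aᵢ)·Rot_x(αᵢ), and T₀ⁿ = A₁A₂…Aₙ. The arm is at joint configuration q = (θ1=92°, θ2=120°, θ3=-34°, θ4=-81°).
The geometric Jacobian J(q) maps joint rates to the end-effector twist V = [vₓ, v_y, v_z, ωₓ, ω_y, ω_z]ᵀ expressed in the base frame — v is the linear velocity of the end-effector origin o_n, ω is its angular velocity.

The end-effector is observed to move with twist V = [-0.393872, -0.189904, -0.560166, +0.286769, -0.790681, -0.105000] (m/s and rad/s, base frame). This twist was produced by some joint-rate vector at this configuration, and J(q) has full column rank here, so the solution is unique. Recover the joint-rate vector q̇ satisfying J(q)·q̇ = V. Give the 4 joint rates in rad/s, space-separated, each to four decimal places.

o_n = [-0.5257, 0.3454, 1.6506]
J₁: ẑ×o_n = [-0.3454, -0.5257, 0.0000], ω = ẑ
J2: z=[0.9994, 0.0349, 0.0000] o=[-0.0091, 0.2598, 0.3700] → [0.0447, -1.2798, 0.1036, 0.9994, 0.0349, 0.0000]
J3: z=[-0.0302, 0.8655, 0.5000] o=[0.2339, -0.1069, 1.0195] → [0.3200, -0.3607, 0.6438, -0.0302, 0.8655, 0.5000]
J4: z=[-0.0302, 0.8655, 0.5000] o=[-0.1015, -0.1162, 1.5953] → [-0.1829, -0.2104, 0.3532, -0.0302, 0.8655, 0.5000]
q̇ = J⁺·V = [0.3570, 0.2590, -0.8970, -0.0270]

0.3570 0.2590 -0.8970 -0.0270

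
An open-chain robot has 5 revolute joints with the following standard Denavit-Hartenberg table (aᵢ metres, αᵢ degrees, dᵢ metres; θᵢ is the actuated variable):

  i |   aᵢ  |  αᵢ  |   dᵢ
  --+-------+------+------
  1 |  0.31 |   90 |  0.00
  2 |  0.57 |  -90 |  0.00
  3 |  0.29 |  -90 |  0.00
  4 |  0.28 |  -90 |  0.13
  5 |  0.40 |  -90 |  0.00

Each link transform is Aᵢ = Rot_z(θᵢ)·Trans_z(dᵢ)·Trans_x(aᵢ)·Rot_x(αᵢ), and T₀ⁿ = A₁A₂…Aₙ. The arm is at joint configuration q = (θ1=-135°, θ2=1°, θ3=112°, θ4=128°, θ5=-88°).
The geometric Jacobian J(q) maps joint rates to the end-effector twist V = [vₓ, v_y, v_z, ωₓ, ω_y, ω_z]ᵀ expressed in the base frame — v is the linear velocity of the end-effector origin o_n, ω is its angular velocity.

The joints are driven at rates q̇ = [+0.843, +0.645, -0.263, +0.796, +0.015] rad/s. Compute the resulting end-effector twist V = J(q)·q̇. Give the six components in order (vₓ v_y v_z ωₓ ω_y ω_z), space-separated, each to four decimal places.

o_n = [-0.3178, -0.1801, -0.2309]
J₁: ẑ×o_n = [0.1801, -0.3178, 0.0000], ω = ẑ
J2: z=[-0.7071, 0.7071, 0.0000] o=[-0.2192, -0.2192, 0.0000] → [-0.1633, -0.1633, 0.0420, -0.7071, 0.7071, 0.0000]
J3: z=[0.0123, 0.0123, 0.9998] o=[-0.6222, -0.6222, 0.0099] → [-0.4450, 0.3074, 0.0017, 0.0123, 0.0123, 0.9998]
J4: z=[0.3906, 0.9204, -0.0162] o=[-0.3553, -0.7355, 0.0081] → [-0.2110, 0.0928, 0.1825, 0.3906, 0.9204, -0.0162]
J5: z=[-0.7177, 0.3155, 0.6207] o=[-0.4659, -0.5512, -0.2135] → [-0.2359, 0.0794, -0.3131, -0.7177, 0.3155, 0.6207]
V = J·q̇ = [-0.0080, -0.3790, 0.1672, -0.1592, 1.1902, 0.5765]

-0.0080 -0.3790 0.1672 -0.1592 1.1902 0.5765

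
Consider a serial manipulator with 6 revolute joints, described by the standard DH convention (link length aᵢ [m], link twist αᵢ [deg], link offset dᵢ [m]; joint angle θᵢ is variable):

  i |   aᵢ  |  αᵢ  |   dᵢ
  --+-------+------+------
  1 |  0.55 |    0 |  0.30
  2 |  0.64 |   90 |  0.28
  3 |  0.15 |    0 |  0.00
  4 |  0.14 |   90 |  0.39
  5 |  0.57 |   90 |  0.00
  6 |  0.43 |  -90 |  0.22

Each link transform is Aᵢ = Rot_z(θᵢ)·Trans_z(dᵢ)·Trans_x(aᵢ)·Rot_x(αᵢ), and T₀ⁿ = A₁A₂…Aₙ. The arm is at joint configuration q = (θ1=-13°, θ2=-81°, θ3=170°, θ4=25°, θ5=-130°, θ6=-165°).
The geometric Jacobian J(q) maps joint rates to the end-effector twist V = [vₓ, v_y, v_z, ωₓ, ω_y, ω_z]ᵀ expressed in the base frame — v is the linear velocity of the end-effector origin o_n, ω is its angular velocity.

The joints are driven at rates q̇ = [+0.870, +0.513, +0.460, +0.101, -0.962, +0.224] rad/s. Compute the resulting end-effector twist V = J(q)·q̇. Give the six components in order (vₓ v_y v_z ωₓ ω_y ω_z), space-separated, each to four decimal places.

0.7158 -0.1969 -0.0739 -0.7322 -0.3645 0.4982

o_n = [0.0790, -0.7380, 0.5317]
J₁: ẑ×o_n = [0.7380, 0.0790, -0.0000], ω = ẑ
J2: z=[0.0000, 0.0000, 1.0000] o=[0.5359, -0.1237, 0.3000] → [0.6143, -0.4569, 0.0000, 0.0000, 0.0000, 1.0000]
J3: z=[-0.9976, 0.0698, 0.0000] o=[0.4913, -0.7622, 0.5800] → [-0.0034, -0.0482, 0.0047, -0.9976, 0.0698, 0.0000]
J4: z=[-0.9976, 0.0698, 0.0000] o=[0.5016, -0.6148, 0.6060] → [-0.0052, -0.0742, 0.1524, -0.9976, 0.0698, 0.0000]
J5: z=[0.0181, 0.2582, 0.9659] o=[0.1219, -0.4527, 0.5698] → [0.2657, -0.0408, 0.0059, 0.0181, 0.2582, 0.9659]
J6: z=[-0.6928, -0.6933, 0.1983] o=[0.5328, -0.8362, 0.6646] → [0.0727, -0.1821, -0.3827, -0.6928, -0.6933, 0.1983]
V = J·q̇ = [0.7158, -0.1969, -0.0739, -0.7322, -0.3645, 0.4982]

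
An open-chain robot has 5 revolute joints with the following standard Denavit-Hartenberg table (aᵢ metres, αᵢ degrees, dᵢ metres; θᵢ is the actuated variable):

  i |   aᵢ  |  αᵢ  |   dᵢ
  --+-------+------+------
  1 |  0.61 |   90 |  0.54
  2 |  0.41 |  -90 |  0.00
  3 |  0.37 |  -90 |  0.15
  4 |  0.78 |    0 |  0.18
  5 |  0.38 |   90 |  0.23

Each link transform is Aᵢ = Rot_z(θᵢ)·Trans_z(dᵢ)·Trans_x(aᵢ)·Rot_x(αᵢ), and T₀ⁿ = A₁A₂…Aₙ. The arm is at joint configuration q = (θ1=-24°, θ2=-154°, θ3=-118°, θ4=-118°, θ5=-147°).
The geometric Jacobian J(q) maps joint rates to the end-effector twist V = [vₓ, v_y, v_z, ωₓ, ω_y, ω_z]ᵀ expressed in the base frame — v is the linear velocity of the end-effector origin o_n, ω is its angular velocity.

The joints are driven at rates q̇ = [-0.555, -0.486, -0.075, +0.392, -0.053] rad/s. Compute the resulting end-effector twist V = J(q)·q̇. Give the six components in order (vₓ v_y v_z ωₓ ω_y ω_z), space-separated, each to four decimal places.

o_n = [0.0286, -0.1951, -0.2180]
J₁: ẑ×o_n = [0.1951, 0.0286, -0.0000], ω = ẑ
J2: z=[-0.4067, -0.9135, 0.0000] o=[0.5573, -0.2481, 0.5400] → [0.6925, -0.3083, -0.5045, -0.4067, -0.9135, 0.0000]
J3: z=[0.4005, -0.1783, -0.8988] o=[0.2206, -0.0982, 0.3603] → [0.0160, 0.4042, -0.0730, 0.4005, -0.1783, -0.8988]
J4: z=[-0.9159, -0.1061, -0.3871] o=[0.2904, -0.4869, 0.3016] → [0.1681, -0.3746, -0.2951, -0.9159, -0.1061, -0.3871]
J5: z=[-0.9159, -0.1061, -0.3871] o=[0.3917, -0.2706, -0.4624] → [0.0033, 0.3644, -0.1077, -0.9159, -0.1061, -0.3871]
V = J·q̇ = [-0.3803, -0.0625, 0.1407, -0.1429, 0.4214, -0.6188]

-0.3803 -0.0625 0.1407 -0.1429 0.4214 -0.6188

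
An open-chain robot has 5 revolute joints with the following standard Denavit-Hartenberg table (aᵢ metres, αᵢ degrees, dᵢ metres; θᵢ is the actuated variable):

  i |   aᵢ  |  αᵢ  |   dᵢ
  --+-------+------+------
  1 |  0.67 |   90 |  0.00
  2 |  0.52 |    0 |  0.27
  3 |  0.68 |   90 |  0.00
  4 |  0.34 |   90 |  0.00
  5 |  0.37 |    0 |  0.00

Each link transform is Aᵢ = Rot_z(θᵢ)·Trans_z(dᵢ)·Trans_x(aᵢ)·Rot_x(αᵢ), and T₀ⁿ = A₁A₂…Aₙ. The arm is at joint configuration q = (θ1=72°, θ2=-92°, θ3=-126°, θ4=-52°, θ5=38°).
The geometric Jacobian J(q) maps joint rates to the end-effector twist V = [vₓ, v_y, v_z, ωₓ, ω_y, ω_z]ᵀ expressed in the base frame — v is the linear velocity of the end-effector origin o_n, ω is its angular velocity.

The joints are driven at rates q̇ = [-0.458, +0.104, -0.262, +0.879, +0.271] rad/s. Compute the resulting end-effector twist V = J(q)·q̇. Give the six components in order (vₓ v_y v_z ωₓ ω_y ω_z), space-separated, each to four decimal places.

o_n = [-0.2320, 0.0227, 0.3179]
J₁: ẑ×o_n = [-0.0227, -0.2320, 0.0000], ω = ẑ
J2: z=[0.9511, -0.3090, 0.0000] o=[0.2070, 0.6372, 0.0000] → [-0.0982, -0.3023, -0.7202, 0.9511, -0.3090, 0.0000]
J3: z=[0.9511, -0.3090, 0.0000] o=[0.4582, 0.5365, -0.5197] → [-0.2588, -0.7965, -0.7020, 0.9511, -0.3090, 0.0000]
J4: z=[0.1902, 0.5855, 0.7880] o=[0.2926, 0.0269, -0.1010] → [0.2486, -0.4931, 0.3064, 0.1902, 0.5855, 0.7880]
J5: z=[-0.3936, 0.7808, -0.4851] o=[-0.0132, -0.0472, 0.0278] → [0.2603, 0.2204, 0.1434, -0.3936, 0.7808, -0.4851]
V = J·q̇ = [0.3571, -0.0902, 0.4172, -0.0897, 0.7751, 0.1032]

0.3571 -0.0902 0.4172 -0.0897 0.7751 0.1032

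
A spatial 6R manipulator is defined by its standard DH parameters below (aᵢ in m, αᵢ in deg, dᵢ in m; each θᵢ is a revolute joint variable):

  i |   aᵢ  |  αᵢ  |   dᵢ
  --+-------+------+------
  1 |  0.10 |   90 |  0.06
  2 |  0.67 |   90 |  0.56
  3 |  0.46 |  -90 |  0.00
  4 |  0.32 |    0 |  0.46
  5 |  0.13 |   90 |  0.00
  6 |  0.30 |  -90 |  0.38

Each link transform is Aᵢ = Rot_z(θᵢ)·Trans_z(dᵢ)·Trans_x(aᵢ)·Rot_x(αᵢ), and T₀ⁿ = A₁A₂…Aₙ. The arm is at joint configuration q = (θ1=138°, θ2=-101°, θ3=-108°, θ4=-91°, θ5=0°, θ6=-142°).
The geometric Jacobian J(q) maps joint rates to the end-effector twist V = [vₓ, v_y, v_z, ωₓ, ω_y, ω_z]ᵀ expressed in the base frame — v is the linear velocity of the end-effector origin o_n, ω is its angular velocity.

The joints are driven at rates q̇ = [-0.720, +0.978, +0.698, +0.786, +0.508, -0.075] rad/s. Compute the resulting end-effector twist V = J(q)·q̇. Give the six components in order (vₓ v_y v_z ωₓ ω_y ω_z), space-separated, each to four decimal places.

-0.1333 -0.0664 -0.3692 1.0205 -0.2369 -1.7719

o_n = [0.4746, 0.1140, -0.7921]
J₁: ẑ×o_n = [-0.1140, 0.4746, 0.0000], ω = ẑ
J2: z=[0.6691, 0.7431, 0.0000] o=[-0.0743, 0.0669, 0.0600] → [-0.6332, 0.5701, -0.3764, 0.6691, 0.7431, 0.0000]
J3: z=[0.7295, -0.6568, 0.1908] o=[0.3954, 0.3975, -0.5977] → [0.1818, 0.1569, -0.1548, 0.7295, -0.6568, 0.1908]
J4: z=[-0.0719, -0.3511, -0.9336] o=[0.0825, 0.0906, -0.4582] → [0.1391, -0.3901, 0.1360, -0.0719, -0.3511, -0.9336]
J5: z=[-0.0719, -0.3511, -0.9336] o=[0.2866, -0.2774, -0.8282] → [0.3527, -0.1729, 0.0379, -0.0719, -0.3511, -0.9336]
J6: z=[0.6674, 0.6787, -0.3066] o=[0.3830, -0.3612, -0.8041] → [0.1539, -0.0362, 0.2550, 0.6674, 0.6787, -0.3066]
V = J·q̇ = [-0.1333, -0.0664, -0.3692, 1.0205, -0.2369, -1.7719]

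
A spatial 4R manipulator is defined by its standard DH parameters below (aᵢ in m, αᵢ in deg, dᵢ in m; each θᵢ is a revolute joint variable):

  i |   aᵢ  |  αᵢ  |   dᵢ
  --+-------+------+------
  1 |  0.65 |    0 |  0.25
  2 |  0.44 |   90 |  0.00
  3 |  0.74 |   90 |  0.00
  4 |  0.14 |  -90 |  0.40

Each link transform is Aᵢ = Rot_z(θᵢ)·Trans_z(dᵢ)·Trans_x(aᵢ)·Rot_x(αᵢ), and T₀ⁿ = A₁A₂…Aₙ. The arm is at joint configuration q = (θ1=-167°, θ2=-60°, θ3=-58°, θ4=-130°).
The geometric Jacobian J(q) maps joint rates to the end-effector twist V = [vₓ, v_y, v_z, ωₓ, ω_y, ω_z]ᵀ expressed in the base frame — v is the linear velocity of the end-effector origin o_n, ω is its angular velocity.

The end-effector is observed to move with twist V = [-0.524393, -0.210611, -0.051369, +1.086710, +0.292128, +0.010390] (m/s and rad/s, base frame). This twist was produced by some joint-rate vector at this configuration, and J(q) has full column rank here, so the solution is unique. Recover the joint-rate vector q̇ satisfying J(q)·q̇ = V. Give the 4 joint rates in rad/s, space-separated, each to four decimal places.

o_n = [-1.0154, 0.1063, -0.5132]
J₁: ẑ×o_n = [-0.1063, -1.0154, 0.0000], ω = ẑ
J2: z=[0.0000, 0.0000, 1.0000] o=[-0.6333, -0.1462, 0.2500] → [-0.2525, -0.3821, 0.0000, 0.0000, 0.0000, 1.0000]
J3: z=[0.7314, 0.6820, 0.0000] o=[-0.9334, 0.1756, 0.2500] → [-0.5205, 0.5582, 0.0052, 0.7314, 0.6820, 0.0000]
J4: z=[0.5784, -0.6202, -0.5299] o=[-1.2009, 0.4624, -0.3776] → [-0.1046, -0.0198, -0.0909, 0.5784, -0.6202, -0.5299]
q̇ = J⁺·V = [0.9840, -0.6440, 0.9940, 0.6220]

0.9840 -0.6440 0.9940 0.6220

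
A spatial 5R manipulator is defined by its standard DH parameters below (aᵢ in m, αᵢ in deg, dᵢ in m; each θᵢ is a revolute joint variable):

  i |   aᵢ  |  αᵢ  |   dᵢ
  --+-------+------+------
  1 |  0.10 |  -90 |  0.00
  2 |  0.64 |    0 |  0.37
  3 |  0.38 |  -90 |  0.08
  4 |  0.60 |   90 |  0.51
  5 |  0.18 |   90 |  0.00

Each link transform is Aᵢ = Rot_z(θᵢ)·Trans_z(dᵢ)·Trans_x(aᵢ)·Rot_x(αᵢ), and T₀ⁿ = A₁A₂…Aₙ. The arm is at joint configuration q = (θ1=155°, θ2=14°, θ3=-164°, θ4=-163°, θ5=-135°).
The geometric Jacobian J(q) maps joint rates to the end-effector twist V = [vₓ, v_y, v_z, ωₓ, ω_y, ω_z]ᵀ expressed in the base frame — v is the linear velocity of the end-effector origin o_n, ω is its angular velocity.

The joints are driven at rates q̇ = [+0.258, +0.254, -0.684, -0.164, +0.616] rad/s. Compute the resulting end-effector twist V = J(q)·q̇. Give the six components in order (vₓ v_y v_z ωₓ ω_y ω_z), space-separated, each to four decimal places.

0.1626 -0.2968 -0.1653 0.3636 0.9549 0.0259

o_n = [-1.1320, -0.1211, 0.1406]
J₁: ẑ×o_n = [0.1211, -1.1320, 0.0000], ω = ẑ
J2: z=[-0.4226, -0.9063, 0.0000] o=[-0.0906, 0.0423, 0.0000] → [-0.1274, 0.0594, -0.8748, -0.4226, -0.9063, 0.0000]
J3: z=[-0.4226, -0.9063, 0.0000] o=[-0.8098, -0.0306, -0.1548] → [-0.2677, 0.1248, -0.2538, -0.4226, -0.9063, 0.0000]
J4: z=[-0.4532, 0.2113, 0.8660] o=[-0.5454, -0.2422, 0.0352] → [-0.0826, -0.4603, 0.0691, -0.4532, 0.2113, 0.8660]
J5: z=[0.1747, 0.9737, -0.1462] o=[-1.3010, -0.0834, 0.1900] → [-0.0536, -0.0161, -0.1711, 0.1747, 0.9737, -0.1462]
V = J·q̇ = [0.1626, -0.2968, -0.1653, 0.3636, 0.9549, 0.0259]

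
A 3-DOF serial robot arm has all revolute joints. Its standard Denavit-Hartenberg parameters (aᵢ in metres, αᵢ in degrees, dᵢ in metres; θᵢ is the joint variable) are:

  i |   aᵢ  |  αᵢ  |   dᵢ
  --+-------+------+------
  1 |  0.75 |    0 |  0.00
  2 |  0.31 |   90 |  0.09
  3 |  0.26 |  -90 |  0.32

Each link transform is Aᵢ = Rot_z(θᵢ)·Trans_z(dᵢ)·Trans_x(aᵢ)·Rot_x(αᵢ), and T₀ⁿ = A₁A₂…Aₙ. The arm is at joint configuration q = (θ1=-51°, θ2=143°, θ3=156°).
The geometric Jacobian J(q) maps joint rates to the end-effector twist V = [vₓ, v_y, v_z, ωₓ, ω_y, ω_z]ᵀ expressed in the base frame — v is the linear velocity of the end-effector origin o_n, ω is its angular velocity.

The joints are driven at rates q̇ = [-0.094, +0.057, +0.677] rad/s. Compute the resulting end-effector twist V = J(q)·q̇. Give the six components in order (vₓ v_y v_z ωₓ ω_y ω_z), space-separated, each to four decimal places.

o_n = [0.7893, -0.4993, 0.1958]
J₁: ẑ×o_n = [0.4993, 0.7893, -0.0000], ω = ẑ
J2: z=[0.0000, 0.0000, 1.0000] o=[0.4720, -0.5829, 0.0000] → [-0.0836, 0.3173, 0.0000, 0.0000, 0.0000, 1.0000]
J3: z=[0.9994, 0.0349, 0.0000] o=[0.4612, -0.2730, 0.0900] → [0.0037, -0.1057, -0.2375, 0.9994, 0.0349, 0.0000]
V = J·q̇ = [-0.0492, -0.1277, -0.1608, 0.6766, 0.0236, -0.0370]

-0.0492 -0.1277 -0.1608 0.6766 0.0236 -0.0370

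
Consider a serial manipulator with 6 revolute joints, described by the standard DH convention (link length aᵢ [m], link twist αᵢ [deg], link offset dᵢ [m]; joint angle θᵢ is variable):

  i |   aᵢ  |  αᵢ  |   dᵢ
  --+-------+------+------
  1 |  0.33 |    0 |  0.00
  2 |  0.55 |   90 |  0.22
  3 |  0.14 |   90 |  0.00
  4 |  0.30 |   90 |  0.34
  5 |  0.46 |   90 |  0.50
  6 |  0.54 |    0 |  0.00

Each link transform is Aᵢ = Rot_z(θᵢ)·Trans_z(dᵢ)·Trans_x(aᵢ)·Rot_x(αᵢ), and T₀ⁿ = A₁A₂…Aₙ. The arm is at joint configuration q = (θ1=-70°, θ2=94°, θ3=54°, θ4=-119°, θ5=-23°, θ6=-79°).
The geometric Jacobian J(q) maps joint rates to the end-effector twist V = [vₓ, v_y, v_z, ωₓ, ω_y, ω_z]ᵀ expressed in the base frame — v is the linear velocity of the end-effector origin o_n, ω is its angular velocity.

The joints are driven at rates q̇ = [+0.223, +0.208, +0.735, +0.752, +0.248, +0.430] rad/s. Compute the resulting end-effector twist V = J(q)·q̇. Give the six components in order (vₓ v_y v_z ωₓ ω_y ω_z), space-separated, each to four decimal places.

-0.0997 0.7259 0.2579 0.5981 -0.8307 0.1121

o_n = [0.2833, 0.5651, -0.0369]
J₁: ẑ×o_n = [-0.5651, 0.2833, 0.0000], ω = ẑ
J2: z=[0.0000, 0.0000, 1.0000] o=[0.1129, -0.3101, 0.0000] → [-0.8752, 0.1704, 0.0000, 0.0000, 0.0000, 1.0000]
J3: z=[0.4067, -0.9135, 0.0000] o=[0.6153, -0.0864, 0.2200] → [0.2347, 0.1045, -0.0383, 0.4067, -0.9135, 0.0000]
J4: z=[0.7391, 0.3291, -0.5878] o=[0.6905, -0.0529, 0.3333] → [0.2415, 0.5130, 0.5908, 0.7391, 0.3291, -0.5878]
J5: z=[-0.2725, -0.6520, -0.7076] o=[0.7570, 0.2639, 0.0157] → [0.2475, 0.3208, -0.3909, -0.2725, -0.6520, -0.7076]
J6: z=[-0.4396, -0.5698, 0.6943] o=[0.2270, 0.1680, -0.3985] → [-0.4818, 0.1980, -0.1425, -0.4396, -0.5698, 0.6943]
V = J·q̇ = [-0.0997, 0.7259, 0.2579, 0.5981, -0.8307, 0.1121]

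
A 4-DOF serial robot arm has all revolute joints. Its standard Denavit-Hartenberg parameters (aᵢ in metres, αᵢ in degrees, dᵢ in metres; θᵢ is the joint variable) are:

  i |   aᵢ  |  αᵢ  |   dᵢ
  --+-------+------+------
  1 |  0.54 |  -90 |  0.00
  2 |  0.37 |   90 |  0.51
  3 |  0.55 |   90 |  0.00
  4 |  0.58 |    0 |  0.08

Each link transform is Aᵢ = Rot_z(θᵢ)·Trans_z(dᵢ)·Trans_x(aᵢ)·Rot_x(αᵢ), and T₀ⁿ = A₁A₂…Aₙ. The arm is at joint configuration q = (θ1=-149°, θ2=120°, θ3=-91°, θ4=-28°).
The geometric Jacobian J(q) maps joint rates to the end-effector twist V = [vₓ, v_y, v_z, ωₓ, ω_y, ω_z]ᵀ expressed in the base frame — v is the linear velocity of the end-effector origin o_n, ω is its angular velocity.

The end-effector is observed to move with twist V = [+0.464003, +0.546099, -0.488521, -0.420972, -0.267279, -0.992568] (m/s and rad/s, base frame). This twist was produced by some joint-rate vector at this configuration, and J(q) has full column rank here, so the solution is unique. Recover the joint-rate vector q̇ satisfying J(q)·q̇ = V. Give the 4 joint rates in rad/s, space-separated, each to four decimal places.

o_n = [-0.4279, 0.3852, -0.0990]
J₁: ẑ×o_n = [-0.3852, -0.4279, 0.0000], ω = ẑ
J2: z=[0.5150, -0.8572, 0.0000] o=[-0.4629, -0.2781, 0.0000] → [0.0848, 0.0510, 0.3716, 0.5150, -0.8572, 0.0000]
J3: z=[-0.7423, -0.4460, -0.5000] o=[-0.0416, -0.6200, -0.3204] → [0.4038, 0.3576, -0.9185, -0.7423, -0.4460, -0.5000]
J4: z=[-0.4195, -0.2724, 0.8659] o=[-0.3290, -0.1511, -0.3121] → [-0.5224, 0.0037, -0.2519, -0.4195, -0.2724, 0.8659]
q̇ = J⁺·V = [-0.8560, 0.0100, 0.5000, 0.1310]

-0.8560 0.0100 0.5000 0.1310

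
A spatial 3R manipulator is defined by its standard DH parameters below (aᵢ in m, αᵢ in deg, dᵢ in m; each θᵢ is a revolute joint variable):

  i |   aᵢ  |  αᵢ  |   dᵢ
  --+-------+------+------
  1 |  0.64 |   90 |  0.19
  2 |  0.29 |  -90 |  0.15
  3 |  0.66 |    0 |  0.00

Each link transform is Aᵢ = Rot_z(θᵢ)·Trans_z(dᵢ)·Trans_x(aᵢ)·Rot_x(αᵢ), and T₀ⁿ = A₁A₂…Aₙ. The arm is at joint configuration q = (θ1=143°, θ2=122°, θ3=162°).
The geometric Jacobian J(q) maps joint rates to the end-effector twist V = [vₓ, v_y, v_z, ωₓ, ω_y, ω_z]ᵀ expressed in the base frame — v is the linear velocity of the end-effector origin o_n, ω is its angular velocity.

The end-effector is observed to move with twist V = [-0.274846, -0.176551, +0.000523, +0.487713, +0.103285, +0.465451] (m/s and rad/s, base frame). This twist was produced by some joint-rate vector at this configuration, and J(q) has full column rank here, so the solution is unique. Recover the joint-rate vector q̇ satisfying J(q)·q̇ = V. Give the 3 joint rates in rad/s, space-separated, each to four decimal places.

o_n = [-0.6865, 0.4498, -0.0964]
J₁: ẑ×o_n = [-0.4498, -0.6865, 0.0000], ω = ẑ
J2: z=[0.6018, 0.7986, 0.0000] o=[-0.5111, 0.3852, 0.1900] → [-0.2287, 0.1723, 0.1790, 0.6018, 0.7986, 0.0000]
J3: z=[0.6773, -0.5104, -0.5299] o=[-0.2981, 0.4125, 0.4359] → [0.2914, 0.5663, -0.1730, 0.6773, -0.5104, -0.5299]
q̇ = J⁺·V = [0.6700, 0.3760, 0.3860]

0.6700 0.3760 0.3860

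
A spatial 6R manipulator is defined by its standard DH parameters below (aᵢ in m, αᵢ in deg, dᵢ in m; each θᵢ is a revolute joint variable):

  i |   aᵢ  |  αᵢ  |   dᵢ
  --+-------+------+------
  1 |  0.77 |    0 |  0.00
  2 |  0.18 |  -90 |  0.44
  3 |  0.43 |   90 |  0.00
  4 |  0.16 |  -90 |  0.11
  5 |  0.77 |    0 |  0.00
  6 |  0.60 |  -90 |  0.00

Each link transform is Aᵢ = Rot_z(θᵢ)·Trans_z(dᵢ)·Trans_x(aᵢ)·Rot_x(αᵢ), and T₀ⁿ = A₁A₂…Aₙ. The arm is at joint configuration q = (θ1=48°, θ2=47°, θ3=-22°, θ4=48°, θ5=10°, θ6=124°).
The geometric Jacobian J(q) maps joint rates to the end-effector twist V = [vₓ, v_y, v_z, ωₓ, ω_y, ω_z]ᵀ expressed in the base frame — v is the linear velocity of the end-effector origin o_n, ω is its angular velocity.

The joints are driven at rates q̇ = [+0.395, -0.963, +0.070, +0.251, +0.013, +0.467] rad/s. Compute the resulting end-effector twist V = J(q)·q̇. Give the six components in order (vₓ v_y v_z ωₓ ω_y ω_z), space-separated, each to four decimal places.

0.4522 0.1771 0.0273 -0.3527 -0.4572 -0.4689

o_n = [0.0515, 1.5961, 0.3046]
J₁: ẑ×o_n = [-1.5961, 0.0515, 0.0000], ω = ẑ
J2: z=[0.0000, 0.0000, 1.0000] o=[0.5152, 0.5722, 0.0000] → [-1.0239, -0.4637, 0.0000, 0.0000, 0.0000, 1.0000]
J3: z=[-0.9962, -0.0872, 0.0000] o=[0.4995, 0.7515, 0.4400] → [0.0118, -0.1349, -0.8804, -0.9962, -0.0872, 0.0000]
J4: z=[0.0326, -0.3732, 0.9272] o=[0.4648, 1.1487, 0.6011] → [-0.3042, -0.3735, -0.1396, 0.0326, -0.3732, 0.9272]
J5: z=[-0.6065, -0.7447, -0.2784] o=[0.3413, 1.1962, 0.7432] → [0.4379, -0.1853, -0.4583, -0.6065, -0.7447, -0.2784]
J6: z=[-0.6065, -0.7447, -0.2784] o=[-0.2655, 1.6656, 0.8093] → [0.3565, -0.3943, 0.2783, -0.6065, -0.7447, -0.2784]
V = J·q̇ = [0.4522, 0.1771, 0.0273, -0.3527, -0.4572, -0.4689]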